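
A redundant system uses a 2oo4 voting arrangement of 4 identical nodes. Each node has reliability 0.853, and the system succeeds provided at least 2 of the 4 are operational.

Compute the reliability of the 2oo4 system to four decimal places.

R = Σ_{i=2}^{4} C(4,i) p^i (1−p)^{4−i} with p = 0.853
C(4,2)·0.853^2·0.147^2 = 0.094337
C(4,3)·0.853^3·0.147^1 = 0.364942
C(4,4)·0.853^4·0.147^0 = 0.529415
Sum = 0.9887

0.9887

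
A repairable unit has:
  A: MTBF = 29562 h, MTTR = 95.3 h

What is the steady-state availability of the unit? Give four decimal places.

0.9968

A(A) = MTBF/(MTBF+MTTR) = 29562/(29562+95.3) = 0.9968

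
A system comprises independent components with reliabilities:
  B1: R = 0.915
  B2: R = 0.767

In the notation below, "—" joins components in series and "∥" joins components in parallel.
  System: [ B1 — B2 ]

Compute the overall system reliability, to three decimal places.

Series (B1 and B2): 0.91500 × 0.76700 = 0.702

0.702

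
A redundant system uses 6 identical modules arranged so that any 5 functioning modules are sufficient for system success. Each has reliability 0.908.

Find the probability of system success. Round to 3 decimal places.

R = Σ_{i=5}^{6} C(6,i) p^i (1−p)^{6−i} with p = 0.908
C(6,5)·0.908^5·0.092^1 = 0.34070
C(6,6)·0.908^6·0.092^0 = 0.56042
Sum = 0.901

0.901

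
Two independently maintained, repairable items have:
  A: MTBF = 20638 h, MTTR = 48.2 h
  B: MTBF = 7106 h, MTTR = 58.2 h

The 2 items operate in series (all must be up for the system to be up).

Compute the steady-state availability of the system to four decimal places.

A(A) = MTBF/(MTBF+MTTR) = 20638/(20638+48.2) = 0.997670
A(B) = MTBF/(MTBF+MTTR) = 7106/(7106+58.2) = 0.991876
Series availability: 0.997670 × 0.991876 = 0.9896

0.9896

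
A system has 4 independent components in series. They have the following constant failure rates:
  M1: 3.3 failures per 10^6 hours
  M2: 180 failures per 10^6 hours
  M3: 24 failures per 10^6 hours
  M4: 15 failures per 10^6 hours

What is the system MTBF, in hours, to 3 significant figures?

Series of exponential components: λ_sys = Σ λ_i
λ_sys = 0.0000033 + 0.00018 + 0.000024 + 0.000015 = 2.2230e-04 /h
MTBF = 1 / λ_sys = 4500 h

4500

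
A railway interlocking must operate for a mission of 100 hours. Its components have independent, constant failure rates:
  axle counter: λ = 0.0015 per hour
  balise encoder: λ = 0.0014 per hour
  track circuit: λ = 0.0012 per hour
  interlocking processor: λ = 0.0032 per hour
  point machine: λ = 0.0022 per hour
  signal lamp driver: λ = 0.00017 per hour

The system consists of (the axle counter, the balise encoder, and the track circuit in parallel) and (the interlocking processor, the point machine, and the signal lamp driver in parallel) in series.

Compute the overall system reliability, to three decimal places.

0.997

R(axle counter) = exp(−0.0015 × 100) = 0.86071
R(balise encoder) = exp(−0.0014 × 100) = 0.86936
R(track circuit) = exp(−0.0012 × 100) = 0.88692
R(interlocking processor) = exp(−0.0032 × 100) = 0.72615
R(point machine) = exp(−0.0022 × 100) = 0.80252
R(signal lamp driver) = exp(−0.00017 × 100) = 0.98314
Parallel (axle counter, balise encoder, and track circuit): 1 − (1 − 0.86071)(1 − 0.86936)(1 − 0.88692) = 0.99794
Parallel (interlocking processor, point machine, and signal lamp driver): 1 − (1 − 0.72615)(1 − 0.80252)(1 − 0.98314) = 0.99909
Series ([0.99794] and [0.99909]): 0.99794 × 0.99909 = 0.997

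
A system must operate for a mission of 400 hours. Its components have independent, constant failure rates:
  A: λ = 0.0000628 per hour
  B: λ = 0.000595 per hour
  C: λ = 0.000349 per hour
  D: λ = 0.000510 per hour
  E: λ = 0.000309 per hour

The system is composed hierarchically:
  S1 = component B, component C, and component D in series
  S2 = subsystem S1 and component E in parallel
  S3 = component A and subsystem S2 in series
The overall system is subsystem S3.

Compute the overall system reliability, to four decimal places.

R(A) = exp(−0.0000628 × 400) = 0.975193
R(B) = exp(−0.000595 × 400) = 0.788203
R(C) = exp(−0.000349 × 400) = 0.869706
R(D) = exp(−0.000510 × 400) = 0.815462
R(E) = exp(−0.000309 × 400) = 0.883733
Series (B, C, and D): 0.788203 × 0.869706 × 0.815462 = 0.559003
Parallel ([0.559003] and E): 1 − (1 − 0.559003)(1 − 0.883733) = 0.948727
Series (A and [0.948727]): 0.975193 × 0.948727 = 0.9252

0.9252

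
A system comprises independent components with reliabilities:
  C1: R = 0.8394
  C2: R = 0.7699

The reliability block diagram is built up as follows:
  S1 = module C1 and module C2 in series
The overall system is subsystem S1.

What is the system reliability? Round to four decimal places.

Series (C1 and C2): 0.839400 × 0.769900 = 0.6463

0.6463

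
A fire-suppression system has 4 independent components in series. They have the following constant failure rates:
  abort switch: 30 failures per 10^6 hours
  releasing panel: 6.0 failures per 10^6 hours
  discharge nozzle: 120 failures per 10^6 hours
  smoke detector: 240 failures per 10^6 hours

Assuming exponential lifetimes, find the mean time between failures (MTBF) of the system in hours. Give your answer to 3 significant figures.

2530

Series of exponential components: λ_sys = Σ λ_i
λ_sys = 0.000030 + 0.0000060 + 0.00012 + 0.00024 = 3.9600e-04 /h
MTBF = 1 / λ_sys = 2530 h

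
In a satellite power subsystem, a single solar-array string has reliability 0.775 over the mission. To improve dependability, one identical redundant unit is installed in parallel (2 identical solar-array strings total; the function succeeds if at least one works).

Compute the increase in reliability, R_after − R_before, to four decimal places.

R_before = 0.775
R_after = 1 − (1 − 0.775)^2 = 0.9494
ΔR = 0.9494 − 0.775 = 0.1744

0.1744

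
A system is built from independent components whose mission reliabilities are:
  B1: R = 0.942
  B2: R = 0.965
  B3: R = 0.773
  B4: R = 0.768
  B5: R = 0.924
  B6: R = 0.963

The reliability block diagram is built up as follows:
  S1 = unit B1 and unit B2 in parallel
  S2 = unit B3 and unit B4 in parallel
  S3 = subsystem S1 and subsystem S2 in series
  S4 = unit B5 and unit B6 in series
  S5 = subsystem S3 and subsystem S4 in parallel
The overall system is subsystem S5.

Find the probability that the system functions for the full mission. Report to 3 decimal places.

Parallel (B1 and B2): 1 − (1 − 0.94200)(1 − 0.96500) = 0.99797
Parallel (B3 and B4): 1 − (1 − 0.77300)(1 − 0.76800) = 0.94734
Series ([0.99797] and [0.94734]): 0.99797 × 0.94734 = 0.94542
Series (B5 and B6): 0.92400 × 0.96300 = 0.88981
Parallel ([0.94542] and [0.88981]): 1 − (1 − 0.94542)(1 − 0.88981) = 0.994

0.994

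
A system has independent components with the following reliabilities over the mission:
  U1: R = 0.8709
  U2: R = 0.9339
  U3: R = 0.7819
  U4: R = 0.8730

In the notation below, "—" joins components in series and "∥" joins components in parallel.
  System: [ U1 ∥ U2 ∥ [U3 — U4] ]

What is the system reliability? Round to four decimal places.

Series (U3 and U4): 0.781900 × 0.873000 = 0.682599
Parallel (U1, U2, and [0.682599]): 1 − (1 − 0.870900)(1 − 0.933900)(1 − 0.682599) = 0.9973

0.9973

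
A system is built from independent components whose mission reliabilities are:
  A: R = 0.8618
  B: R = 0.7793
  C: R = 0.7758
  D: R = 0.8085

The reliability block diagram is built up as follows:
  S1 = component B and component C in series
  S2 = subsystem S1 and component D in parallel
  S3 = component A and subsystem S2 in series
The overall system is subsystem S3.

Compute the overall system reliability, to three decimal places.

Series (B and C): 0.77930 × 0.77580 = 0.60458
Parallel ([0.60458] and D): 1 − (1 − 0.60458)(1 − 0.80850) = 0.92428
Series (A and [0.92428]): 0.86180 × 0.92428 = 0.797

0.797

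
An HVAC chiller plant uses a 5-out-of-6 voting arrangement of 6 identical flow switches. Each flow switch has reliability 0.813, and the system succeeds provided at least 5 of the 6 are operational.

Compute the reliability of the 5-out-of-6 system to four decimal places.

0.6873

R = Σ_{i=5}^{6} C(6,i) p^i (1−p)^{6−i} with p = 0.813
C(6,5)·0.813^5·0.187^1 = 0.398516
C(6,6)·0.813^6·0.187^0 = 0.288764
Sum = 0.6873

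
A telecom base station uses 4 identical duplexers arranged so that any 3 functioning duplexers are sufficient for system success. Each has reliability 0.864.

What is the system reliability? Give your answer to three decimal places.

R = Σ_{i=3}^{4} C(4,i) p^i (1−p)^{4−i} with p = 0.864
C(4,3)·0.864^3·0.136^1 = 0.35087
C(4,4)·0.864^4·0.136^0 = 0.55726
Sum = 0.908

0.908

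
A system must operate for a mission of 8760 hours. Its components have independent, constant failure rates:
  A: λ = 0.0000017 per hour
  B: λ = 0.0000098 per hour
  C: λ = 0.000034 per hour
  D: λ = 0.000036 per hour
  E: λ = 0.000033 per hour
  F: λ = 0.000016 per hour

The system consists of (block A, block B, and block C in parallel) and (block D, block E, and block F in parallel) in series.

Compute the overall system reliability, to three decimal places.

0.991

R(A) = exp(−0.0000017 × 8760) = 0.98522
R(B) = exp(−0.0000098 × 8760) = 0.91773
R(C) = exp(−0.000034 × 8760) = 0.74242
R(D) = exp(−0.000036 × 8760) = 0.72953
R(E) = exp(−0.000033 × 8760) = 0.74895
R(F) = exp(−0.000016 × 8760) = 0.86922
Parallel (A, B, and C): 1 − (1 − 0.98522)(1 − 0.91773)(1 − 0.74242) = 0.99969
Parallel (D, E, and F): 1 − (1 − 0.72953)(1 − 0.74895)(1 − 0.86922) = 0.99112
Series ([0.99969] and [0.99112]): 0.99969 × 0.99112 = 0.991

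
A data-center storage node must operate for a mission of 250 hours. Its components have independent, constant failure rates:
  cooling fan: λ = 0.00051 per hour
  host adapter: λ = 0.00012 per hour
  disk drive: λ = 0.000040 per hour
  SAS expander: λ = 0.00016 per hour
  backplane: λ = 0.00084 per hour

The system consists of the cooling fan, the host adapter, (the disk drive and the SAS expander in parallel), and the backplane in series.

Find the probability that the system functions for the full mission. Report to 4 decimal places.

0.6922

R(cooling fan) = exp(−0.00051 × 250) = 0.880293
R(host adapter) = exp(−0.00012 × 250) = 0.970446
R(disk drive) = exp(−0.000040 × 250) = 0.990050
R(SAS expander) = exp(−0.00016 × 250) = 0.960789
R(backplane) = exp(−0.00084 × 250) = 0.810584
Parallel (disk drive and SAS expander): 1 − (1 − 0.990050)(1 − 0.960789) = 0.999610
Series (cooling fan, host adapter, [0.999610], and backplane): 0.880293 × 0.970446 × 0.999610 × 0.810584 = 0.6922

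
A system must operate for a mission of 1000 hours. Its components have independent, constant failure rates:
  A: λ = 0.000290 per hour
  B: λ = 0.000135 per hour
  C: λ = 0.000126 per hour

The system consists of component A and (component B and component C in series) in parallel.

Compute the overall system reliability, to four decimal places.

R(A) = exp(−0.000290 × 1000) = 0.748264
R(B) = exp(−0.000135 × 1000) = 0.873716
R(C) = exp(−0.000126 × 1000) = 0.881615
Series (B and C): 0.873716 × 0.881615 = 0.770281
Parallel (A and [0.770281]): 1 − (1 − 0.748264)(1 − 0.770281) = 0.9422

0.9422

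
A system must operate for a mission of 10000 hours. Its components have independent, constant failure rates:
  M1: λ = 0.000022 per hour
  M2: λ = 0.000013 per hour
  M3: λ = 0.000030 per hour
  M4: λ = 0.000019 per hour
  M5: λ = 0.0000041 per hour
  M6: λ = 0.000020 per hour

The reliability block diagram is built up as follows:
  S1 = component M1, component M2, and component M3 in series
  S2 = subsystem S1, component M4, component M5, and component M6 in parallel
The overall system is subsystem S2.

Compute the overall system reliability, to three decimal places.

R(M1) = exp(−0.000022 × 10000) = 0.80252
R(M2) = exp(−0.000013 × 10000) = 0.87810
R(M3) = exp(−0.000030 × 10000) = 0.74082
R(M4) = exp(−0.000019 × 10000) = 0.82696
R(M5) = exp(−0.0000041 × 10000) = 0.95983
R(M6) = exp(−0.000020 × 10000) = 0.81873
Series (M1, M2, and M3): 0.80252 × 0.87810 × 0.74082 = 0.52205
Parallel ([0.52205], M4, M5, and M6): 1 − (1 − 0.52205)(1 − 0.82696)(1 − 0.95983)(1 − 0.81873) = 0.999

0.999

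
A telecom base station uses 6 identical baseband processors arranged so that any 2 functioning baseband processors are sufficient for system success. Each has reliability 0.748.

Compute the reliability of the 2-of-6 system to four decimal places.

0.9952

R = Σ_{i=2}^{6} C(6,i) p^i (1−p)^{6−i} with p = 0.748
C(6,2)·0.748^2·0.252^4 = 0.033845
C(6,3)·0.748^3·0.252^3 = 0.133948
C(6,4)·0.748^4·0.252^2 = 0.298194
C(6,5)·0.748^5·0.252^1 = 0.354046
C(6,6)·0.748^6·0.252^0 = 0.175150
Sum = 0.9952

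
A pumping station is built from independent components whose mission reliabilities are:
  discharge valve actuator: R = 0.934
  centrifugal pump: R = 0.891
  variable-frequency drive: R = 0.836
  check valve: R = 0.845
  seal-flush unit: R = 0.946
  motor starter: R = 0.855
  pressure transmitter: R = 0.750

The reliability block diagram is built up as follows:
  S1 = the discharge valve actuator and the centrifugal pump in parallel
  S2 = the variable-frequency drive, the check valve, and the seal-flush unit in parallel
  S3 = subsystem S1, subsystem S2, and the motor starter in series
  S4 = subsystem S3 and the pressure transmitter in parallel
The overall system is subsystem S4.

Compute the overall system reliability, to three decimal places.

0.962

Parallel (discharge valve actuator and centrifugal pump): 1 − (1 − 0.93400)(1 − 0.89100) = 0.99281
Parallel (variable-frequency drive, check valve, and seal-flush unit): 1 − (1 − 0.83600)(1 − 0.84500)(1 − 0.94600) = 0.99863
Series ([0.99281], [0.99863], and motor starter): 0.99281 × 0.99863 × 0.85500 = 0.84769
Parallel ([0.84769] and pressure transmitter): 1 − (1 − 0.84769)(1 − 0.75000) = 0.962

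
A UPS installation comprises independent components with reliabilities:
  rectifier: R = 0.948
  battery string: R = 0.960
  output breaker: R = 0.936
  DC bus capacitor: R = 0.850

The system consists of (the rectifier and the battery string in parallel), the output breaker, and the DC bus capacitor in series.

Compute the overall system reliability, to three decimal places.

0.794

Parallel (rectifier and battery string): 1 − (1 − 0.94800)(1 − 0.96000) = 0.99792
Series ([0.99792], output breaker, and DC bus capacitor): 0.99792 × 0.93600 × 0.85000 = 0.794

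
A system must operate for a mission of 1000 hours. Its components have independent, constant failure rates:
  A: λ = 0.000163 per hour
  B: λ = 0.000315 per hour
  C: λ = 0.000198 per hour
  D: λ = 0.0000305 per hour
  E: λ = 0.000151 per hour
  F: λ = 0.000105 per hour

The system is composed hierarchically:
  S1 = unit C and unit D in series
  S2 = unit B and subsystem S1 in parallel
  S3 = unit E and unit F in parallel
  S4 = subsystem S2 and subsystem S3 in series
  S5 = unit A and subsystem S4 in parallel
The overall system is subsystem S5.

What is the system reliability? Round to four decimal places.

0.9897

R(A) = exp(−0.000163 × 1000) = 0.849591
R(B) = exp(−0.000315 × 1000) = 0.729789
R(C) = exp(−0.000198 × 1000) = 0.820370
R(D) = exp(−0.0000305 × 1000) = 0.969960
R(E) = exp(−0.000151 × 1000) = 0.859848
R(F) = exp(−0.000105 × 1000) = 0.900325
Series (C and D): 0.820370 × 0.969960 = 0.795726
Parallel (B and [0.795726]): 1 − (1 − 0.729789)(1 − 0.795726) = 0.944803
Parallel (E and F): 1 − (1 − 0.859848)(1 − 0.900325) = 0.986030
Series ([0.944803] and [0.986030]): 0.944803 × 0.986030 = 0.931604
Parallel (A and [0.931604]): 1 − (1 − 0.849591)(1 − 0.931604) = 0.9897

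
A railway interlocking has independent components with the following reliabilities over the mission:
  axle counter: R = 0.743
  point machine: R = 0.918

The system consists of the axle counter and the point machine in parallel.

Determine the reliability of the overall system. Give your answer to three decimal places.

0.979

Parallel (axle counter and point machine): 1 − (1 − 0.74300)(1 − 0.91800) = 0.979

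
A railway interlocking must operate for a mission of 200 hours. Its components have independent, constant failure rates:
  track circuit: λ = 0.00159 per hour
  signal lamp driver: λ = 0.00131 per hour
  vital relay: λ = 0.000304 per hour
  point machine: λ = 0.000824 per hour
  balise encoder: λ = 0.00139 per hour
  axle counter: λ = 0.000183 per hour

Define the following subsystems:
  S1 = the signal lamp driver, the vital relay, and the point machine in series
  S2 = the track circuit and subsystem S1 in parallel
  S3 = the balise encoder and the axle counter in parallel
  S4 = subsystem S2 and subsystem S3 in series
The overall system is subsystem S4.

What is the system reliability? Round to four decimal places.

R(track circuit) = exp(−0.00159 × 200) = 0.727603
R(signal lamp driver) = exp(−0.00131 × 200) = 0.769511
R(vital relay) = exp(−0.000304 × 200) = 0.941011
R(point machine) = exp(−0.000824 × 200) = 0.848063
R(balise encoder) = exp(−0.00139 × 200) = 0.757297
R(axle counter) = exp(−0.000183 × 200) = 0.964062
Series (signal lamp driver, vital relay, and point machine): 0.769511 × 0.941011 × 0.848063 = 0.614098
Parallel (track circuit and [0.614098]): 1 − (1 − 0.727603)(1 − 0.614098) = 0.894881
Parallel (balise encoder and axle counter): 1 − (1 − 0.757297)(1 − 0.964062) = 0.991278
Series ([0.894881] and [0.991278]): 0.894881 × 0.991278 = 0.8871

0.8871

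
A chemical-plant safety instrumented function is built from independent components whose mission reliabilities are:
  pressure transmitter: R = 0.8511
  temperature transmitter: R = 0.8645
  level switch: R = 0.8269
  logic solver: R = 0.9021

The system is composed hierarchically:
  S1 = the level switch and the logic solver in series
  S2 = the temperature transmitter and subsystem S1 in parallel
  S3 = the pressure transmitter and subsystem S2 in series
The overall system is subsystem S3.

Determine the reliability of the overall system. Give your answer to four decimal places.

0.8218

Series (level switch and logic solver): 0.826900 × 0.902100 = 0.745946
Parallel (temperature transmitter and [0.745946]): 1 − (1 − 0.864500)(1 − 0.745946) = 0.965576
Series (pressure transmitter and [0.965576]): 0.851100 × 0.965576 = 0.8218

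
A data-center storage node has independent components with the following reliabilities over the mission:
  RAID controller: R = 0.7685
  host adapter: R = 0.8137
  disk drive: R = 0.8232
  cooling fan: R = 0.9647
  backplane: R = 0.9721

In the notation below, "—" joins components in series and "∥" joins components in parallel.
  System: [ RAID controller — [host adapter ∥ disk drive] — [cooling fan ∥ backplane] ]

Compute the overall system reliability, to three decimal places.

0.742

Parallel (host adapter and disk drive): 1 − (1 − 0.81370)(1 − 0.82320) = 0.96706
Parallel (cooling fan and backplane): 1 − (1 − 0.96470)(1 − 0.97210) = 0.99902
Series (RAID controller, [0.96706], and [0.99902]): 0.76850 × 0.96706 × 0.99902 = 0.742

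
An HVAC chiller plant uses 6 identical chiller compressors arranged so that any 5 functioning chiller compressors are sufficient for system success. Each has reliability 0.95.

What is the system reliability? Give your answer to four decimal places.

0.9672

R = Σ_{i=5}^{6} C(6,i) p^i (1−p)^{6−i} with p = 0.95
C(6,5)·0.95^5·0.05^1 = 0.232134
C(6,6)·0.95^6·0.05^0 = 0.735092
Sum = 0.9672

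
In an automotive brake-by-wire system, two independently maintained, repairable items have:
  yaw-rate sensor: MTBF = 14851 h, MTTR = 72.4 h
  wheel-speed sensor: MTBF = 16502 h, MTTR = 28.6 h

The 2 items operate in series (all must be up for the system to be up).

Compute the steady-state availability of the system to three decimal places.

0.993

A(yaw-rate sensor) = MTBF/(MTBF+MTTR) = 14851/(14851+72.4) = 0.995149
A(wheel-speed sensor) = MTBF/(MTBF+MTTR) = 16502/(16502+28.6) = 0.998270
Series availability: 0.995149 × 0.998270 = 0.993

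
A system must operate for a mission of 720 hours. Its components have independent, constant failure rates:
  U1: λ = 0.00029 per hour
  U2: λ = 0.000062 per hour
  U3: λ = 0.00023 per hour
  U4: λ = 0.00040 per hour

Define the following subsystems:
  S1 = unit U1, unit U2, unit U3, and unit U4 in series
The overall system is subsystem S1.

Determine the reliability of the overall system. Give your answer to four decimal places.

R(U1) = exp(−0.00029 × 720) = 0.811558
R(U2) = exp(−0.000062 × 720) = 0.956342
R(U3) = exp(−0.00023 × 720) = 0.847385
R(U4) = exp(−0.00040 × 720) = 0.749762
Series (U1, U2, U3, and U4): 0.811558 × 0.956342 × 0.847385 × 0.749762 = 0.4931

0.4931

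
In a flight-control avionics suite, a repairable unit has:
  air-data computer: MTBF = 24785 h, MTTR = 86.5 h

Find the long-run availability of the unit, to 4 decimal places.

A(air-data computer) = MTBF/(MTBF+MTTR) = 24785/(24785+86.5) = 0.9965

0.9965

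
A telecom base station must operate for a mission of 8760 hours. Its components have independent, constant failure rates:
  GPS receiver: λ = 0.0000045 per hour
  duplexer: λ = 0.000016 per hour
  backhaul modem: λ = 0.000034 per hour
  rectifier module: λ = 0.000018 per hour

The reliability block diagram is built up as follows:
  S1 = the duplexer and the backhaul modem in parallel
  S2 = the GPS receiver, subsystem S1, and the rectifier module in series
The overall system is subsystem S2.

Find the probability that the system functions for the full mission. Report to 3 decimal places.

R(GPS receiver) = exp(−0.0000045 × 8760) = 0.96135
R(duplexer) = exp(−0.000016 × 8760) = 0.86922
R(backhaul modem) = exp(−0.000034 × 8760) = 0.74242
R(rectifier module) = exp(−0.000018 × 8760) = 0.85412
Parallel (duplexer and backhaul modem): 1 − (1 − 0.86922)(1 − 0.74242) = 0.96631
Series (GPS receiver, [0.96631], and rectifier module): 0.96135 × 0.96631 × 0.85412 = 0.793

0.793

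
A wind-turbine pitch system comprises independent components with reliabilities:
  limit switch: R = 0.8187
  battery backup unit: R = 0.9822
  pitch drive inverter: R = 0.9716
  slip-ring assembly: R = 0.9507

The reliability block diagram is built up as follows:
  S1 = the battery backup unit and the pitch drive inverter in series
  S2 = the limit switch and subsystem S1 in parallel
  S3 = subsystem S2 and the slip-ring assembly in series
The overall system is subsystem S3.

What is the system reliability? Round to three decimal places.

0.943

Series (battery backup unit and pitch drive inverter): 0.98220 × 0.97160 = 0.95431
Parallel (limit switch and [0.95431]): 1 − (1 − 0.81870)(1 − 0.95431) = 0.99172
Series ([0.99172] and slip-ring assembly): 0.99172 × 0.95070 = 0.943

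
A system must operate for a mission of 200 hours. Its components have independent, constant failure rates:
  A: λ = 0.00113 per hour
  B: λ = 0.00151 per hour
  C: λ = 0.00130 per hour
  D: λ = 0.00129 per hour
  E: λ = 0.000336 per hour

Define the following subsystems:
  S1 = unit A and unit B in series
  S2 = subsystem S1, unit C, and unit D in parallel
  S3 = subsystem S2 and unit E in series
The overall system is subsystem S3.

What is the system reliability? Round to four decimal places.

R(A) = exp(−0.00113 × 200) = 0.797718
R(B) = exp(−0.00151 × 200) = 0.739338
R(C) = exp(−0.00130 × 200) = 0.771052
R(D) = exp(−0.00129 × 200) = 0.772595
R(E) = exp(−0.000336 × 200) = 0.935008
Series (A and B): 0.797718 × 0.739338 = 0.589783
Parallel ([0.589783], C, and D): 1 − (1 − 0.589783)(1 − 0.771052)(1 − 0.772595) = 0.978642
Series ([0.978642] and E): 0.978642 × 0.935008 = 0.9150

0.9150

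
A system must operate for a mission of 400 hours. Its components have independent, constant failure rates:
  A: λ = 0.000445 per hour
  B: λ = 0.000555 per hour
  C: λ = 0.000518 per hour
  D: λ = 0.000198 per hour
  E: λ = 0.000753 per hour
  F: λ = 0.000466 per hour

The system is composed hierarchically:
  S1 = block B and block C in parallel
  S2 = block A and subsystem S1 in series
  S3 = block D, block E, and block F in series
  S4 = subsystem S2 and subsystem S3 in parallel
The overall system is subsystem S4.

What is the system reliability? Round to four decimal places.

0.9160

R(A) = exp(−0.000445 × 400) = 0.836942
R(B) = exp(−0.000555 × 400) = 0.800915
R(C) = exp(−0.000518 × 400) = 0.812857
R(D) = exp(−0.000198 × 400) = 0.923855
R(E) = exp(−0.000753 × 400) = 0.739930
R(F) = exp(−0.000466 × 400) = 0.829942
Parallel (B and C): 1 − (1 − 0.800915)(1 − 0.812857) = 0.962743
Series (A and [0.962743]): 0.836942 × 0.962743 = 0.805760
Series (D, E, and F): 0.923855 × 0.739930 × 0.829942 = 0.567338
Parallel ([0.805760] and [0.567338]): 1 − (1 − 0.805760)(1 − 0.567338) = 0.9160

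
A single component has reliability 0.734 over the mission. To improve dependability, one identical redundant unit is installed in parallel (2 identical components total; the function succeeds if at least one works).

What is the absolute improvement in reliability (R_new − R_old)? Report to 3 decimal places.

R_before = 0.734
R_after = 1 − (1 − 0.734)^2 = 0.929
ΔR = 0.929 − 0.734 = 0.195

0.195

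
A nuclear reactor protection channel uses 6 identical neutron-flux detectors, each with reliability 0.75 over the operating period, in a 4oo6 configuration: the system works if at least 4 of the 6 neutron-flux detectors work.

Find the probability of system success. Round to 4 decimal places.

R = Σ_{i=4}^{6} C(6,i) p^i (1−p)^{6−i} with p = 0.75
C(6,4)·0.75^4·0.25^2 = 0.296631
C(6,5)·0.75^5·0.25^1 = 0.355957
C(6,6)·0.75^6·0.25^0 = 0.177979
Sum = 0.8306

0.8306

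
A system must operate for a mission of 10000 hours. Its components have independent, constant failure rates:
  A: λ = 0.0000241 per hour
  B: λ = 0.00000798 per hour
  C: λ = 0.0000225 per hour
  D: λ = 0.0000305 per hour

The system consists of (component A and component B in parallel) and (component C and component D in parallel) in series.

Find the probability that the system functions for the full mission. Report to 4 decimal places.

0.9315

R(A) = exp(−0.0000241 × 10000) = 0.785842
R(B) = exp(−0.00000798 × 10000) = 0.923301
R(C) = exp(−0.0000225 × 10000) = 0.798516
R(D) = exp(−0.0000305 × 10000) = 0.737123
Parallel (A and B): 1 − (1 − 0.785842)(1 − 0.923301) = 0.983574
Parallel (C and D): 1 − (1 − 0.798516)(1 − 0.737123) = 0.947034
Series ([0.983574] and [0.947034]): 0.983574 × 0.947034 = 0.9315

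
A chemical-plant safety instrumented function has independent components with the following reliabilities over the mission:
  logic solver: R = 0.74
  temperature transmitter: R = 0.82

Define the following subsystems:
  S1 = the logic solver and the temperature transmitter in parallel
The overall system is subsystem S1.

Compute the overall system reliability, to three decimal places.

Parallel (logic solver and temperature transmitter): 1 − (1 − 0.74000)(1 − 0.82000) = 0.953

0.953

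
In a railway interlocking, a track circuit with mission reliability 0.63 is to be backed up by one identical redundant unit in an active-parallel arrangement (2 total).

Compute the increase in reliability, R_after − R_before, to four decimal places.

R_before = 0.63
R_after = 1 − (1 − 0.63)^2 = 0.8631
ΔR = 0.8631 − 0.63 = 0.2331

0.2331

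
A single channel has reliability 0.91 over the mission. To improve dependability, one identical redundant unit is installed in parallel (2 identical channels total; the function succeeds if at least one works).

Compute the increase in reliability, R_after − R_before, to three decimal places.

R_before = 0.91
R_after = 1 − (1 − 0.91)^2 = 0.992
ΔR = 0.992 − 0.91 = 0.082

0.082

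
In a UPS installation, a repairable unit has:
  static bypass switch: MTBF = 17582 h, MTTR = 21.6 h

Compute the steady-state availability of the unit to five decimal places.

0.99877

A(static bypass switch) = MTBF/(MTBF+MTTR) = 17582/(17582+21.6) = 0.99877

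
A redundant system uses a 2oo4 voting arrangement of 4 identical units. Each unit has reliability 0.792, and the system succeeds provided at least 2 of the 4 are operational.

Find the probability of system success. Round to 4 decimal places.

0.9696

R = Σ_{i=2}^{4} C(4,i) p^i (1−p)^{4−i} with p = 0.792
C(4,2)·0.792^2·0.208^2 = 0.162828
C(4,3)·0.792^3·0.208^1 = 0.413332
C(4,4)·0.792^4·0.208^0 = 0.393460
Sum = 0.9696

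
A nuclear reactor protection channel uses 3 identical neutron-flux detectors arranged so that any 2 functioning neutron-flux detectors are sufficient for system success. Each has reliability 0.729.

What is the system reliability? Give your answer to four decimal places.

R = Σ_{i=2}^{3} C(3,i) p^i (1−p)^{3−i} with p = 0.729
C(3,2)·0.729^2·0.271^1 = 0.432062
C(3,3)·0.729^3·0.271^0 = 0.387420
Sum = 0.8195

0.8195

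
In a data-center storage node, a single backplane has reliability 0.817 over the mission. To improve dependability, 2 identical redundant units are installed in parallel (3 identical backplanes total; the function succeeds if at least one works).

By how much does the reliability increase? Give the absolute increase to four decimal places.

R_before = 0.817
R_after = 1 − (1 − 0.817)^3 = 0.9939
ΔR = 0.9939 − 0.817 = 0.1769

0.1769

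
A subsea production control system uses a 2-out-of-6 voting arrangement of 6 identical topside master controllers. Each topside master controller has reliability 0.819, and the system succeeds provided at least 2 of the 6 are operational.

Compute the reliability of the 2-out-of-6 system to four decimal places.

0.9990

R = Σ_{i=2}^{6} C(6,i) p^i (1−p)^{6−i} with p = 0.819
C(6,2)·0.819^2·0.181^4 = 0.010799
C(6,3)·0.819^3·0.181^3 = 0.065150
C(6,4)·0.819^4·0.181^2 = 0.221098
C(6,5)·0.819^5·0.181^1 = 0.400174
C(6,6)·0.819^6·0.181^0 = 0.301789
Sum = 0.9990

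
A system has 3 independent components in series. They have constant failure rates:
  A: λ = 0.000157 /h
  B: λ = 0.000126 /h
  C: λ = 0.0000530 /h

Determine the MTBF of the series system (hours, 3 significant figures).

2980

Series of exponential components: λ_sys = Σ λ_i
λ_sys = 0.000157 + 0.000126 + 0.0000530 = 3.3600e-04 /h
MTBF = 1 / λ_sys = 2980 h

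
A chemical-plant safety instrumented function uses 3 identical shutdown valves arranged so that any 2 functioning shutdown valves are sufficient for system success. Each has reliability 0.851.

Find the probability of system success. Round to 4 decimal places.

R = Σ_{i=2}^{3} C(3,i) p^i (1−p)^{3−i} with p = 0.851
C(3,2)·0.851^2·0.149^1 = 0.323718
C(3,3)·0.851^3·0.149^0 = 0.616295
Sum = 0.9400

0.9400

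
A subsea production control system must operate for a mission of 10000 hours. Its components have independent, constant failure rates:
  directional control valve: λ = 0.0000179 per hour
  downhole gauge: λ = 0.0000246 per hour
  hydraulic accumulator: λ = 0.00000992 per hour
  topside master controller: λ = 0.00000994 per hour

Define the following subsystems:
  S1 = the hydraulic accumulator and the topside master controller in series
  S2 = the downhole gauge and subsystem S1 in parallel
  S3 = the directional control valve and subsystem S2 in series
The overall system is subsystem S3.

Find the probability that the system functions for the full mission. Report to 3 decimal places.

0.803

R(directional control valve) = exp(−0.0000179 × 10000) = 0.83611
R(downhole gauge) = exp(−0.0000246 × 10000) = 0.78192
R(hydraulic accumulator) = exp(−0.00000992 × 10000) = 0.90556
R(topside master controller) = exp(−0.00000994 × 10000) = 0.90538
Series (hydraulic accumulator and topside master controller): 0.90556 × 0.90538 = 0.81988
Parallel (downhole gauge and [0.81988]): 1 − (1 − 0.78192)(1 − 0.81988) = 0.96072
Series (directional control valve and [0.96072]): 0.83611 × 0.96072 = 0.803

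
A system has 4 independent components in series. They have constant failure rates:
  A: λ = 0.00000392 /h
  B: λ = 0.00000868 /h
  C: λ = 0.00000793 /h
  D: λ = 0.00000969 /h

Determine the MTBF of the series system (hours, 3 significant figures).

Series of exponential components: λ_sys = Σ λ_i
λ_sys = 0.00000392 + 0.00000868 + 0.00000793 + 0.00000969 = 3.0220e-05 /h
MTBF = 1 / λ_sys = 33100 h

33100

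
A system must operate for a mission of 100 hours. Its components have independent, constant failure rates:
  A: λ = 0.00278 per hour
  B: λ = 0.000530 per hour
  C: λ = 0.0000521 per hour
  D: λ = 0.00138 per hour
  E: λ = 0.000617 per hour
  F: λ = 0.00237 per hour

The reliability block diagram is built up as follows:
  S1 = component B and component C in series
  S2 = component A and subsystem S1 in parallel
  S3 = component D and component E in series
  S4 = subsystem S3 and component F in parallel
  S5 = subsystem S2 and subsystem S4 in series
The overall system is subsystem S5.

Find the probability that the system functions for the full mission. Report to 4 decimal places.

0.9486

R(A) = exp(−0.00278 × 100) = 0.757297
R(B) = exp(−0.000530 × 100) = 0.948380
R(C) = exp(−0.0000521 × 100) = 0.994804
R(D) = exp(−0.00138 × 100) = 0.871099
R(E) = exp(−0.000617 × 100) = 0.940165
R(F) = exp(−0.00237 × 100) = 0.788991
Series (B and C): 0.948380 × 0.994804 = 0.943452
Parallel (A and [0.943452]): 1 − (1 − 0.757297)(1 − 0.943452) = 0.986276
Series (D and E): 0.871099 × 0.940165 = 0.818977
Parallel ([0.818977] and F): 1 − (1 − 0.818977)(1 − 0.788991) = 0.961803
Series ([0.986276] and [0.961803]): 0.986276 × 0.961803 = 0.9486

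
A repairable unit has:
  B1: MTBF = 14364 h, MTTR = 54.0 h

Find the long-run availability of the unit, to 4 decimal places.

A(B1) = MTBF/(MTBF+MTTR) = 14364/(14364+54.0) = 0.9963

0.9963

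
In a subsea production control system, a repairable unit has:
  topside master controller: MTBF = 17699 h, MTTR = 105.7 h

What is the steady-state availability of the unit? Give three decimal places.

A(topside master controller) = MTBF/(MTBF+MTTR) = 17699/(17699+105.7) = 0.994

0.994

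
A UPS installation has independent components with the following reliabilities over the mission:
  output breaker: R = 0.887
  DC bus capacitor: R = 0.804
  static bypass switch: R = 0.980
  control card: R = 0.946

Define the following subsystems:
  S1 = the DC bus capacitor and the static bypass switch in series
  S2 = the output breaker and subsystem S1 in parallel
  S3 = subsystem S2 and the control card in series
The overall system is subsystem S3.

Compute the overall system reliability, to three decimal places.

Series (DC bus capacitor and static bypass switch): 0.80400 × 0.98000 = 0.78792
Parallel (output breaker and [0.78792]): 1 − (1 − 0.88700)(1 − 0.78792) = 0.97603
Series ([0.97603] and control card): 0.97603 × 0.94600 = 0.923

0.923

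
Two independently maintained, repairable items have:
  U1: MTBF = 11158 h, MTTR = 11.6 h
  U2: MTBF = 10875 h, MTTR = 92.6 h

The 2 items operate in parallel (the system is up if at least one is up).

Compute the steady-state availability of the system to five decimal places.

A(U1) = MTBF/(MTBF+MTTR) = 11158/(11158+11.6) = 0.998961
A(U2) = MTBF/(MTBF+MTTR) = 10875/(10875+92.6) = 0.991557
Parallel availability: 1 − (1 − 0.998961)(1 − 0.991557) = 0.99999

0.99999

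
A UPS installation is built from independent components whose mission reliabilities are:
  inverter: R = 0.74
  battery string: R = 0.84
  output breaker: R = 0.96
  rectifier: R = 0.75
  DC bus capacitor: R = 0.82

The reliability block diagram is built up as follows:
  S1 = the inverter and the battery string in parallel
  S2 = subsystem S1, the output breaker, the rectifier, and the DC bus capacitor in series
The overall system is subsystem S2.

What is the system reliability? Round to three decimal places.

0.566

Parallel (inverter and battery string): 1 − (1 − 0.74000)(1 − 0.84000) = 0.95840
Series ([0.95840], output breaker, rectifier, and DC bus capacitor): 0.95840 × 0.96000 × 0.75000 × 0.82000 = 0.566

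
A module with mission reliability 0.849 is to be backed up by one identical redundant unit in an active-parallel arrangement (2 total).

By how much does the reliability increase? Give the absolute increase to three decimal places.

0.128

R_before = 0.849
R_after = 1 − (1 − 0.849)^2 = 0.977
ΔR = 0.977 − 0.849 = 0.128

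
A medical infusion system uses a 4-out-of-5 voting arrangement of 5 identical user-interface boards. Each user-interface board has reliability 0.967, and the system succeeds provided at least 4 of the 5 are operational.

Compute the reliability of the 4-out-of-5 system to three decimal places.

0.990

R = Σ_{i=4}^{5} C(5,i) p^i (1−p)^{5−i} with p = 0.967
C(5,4)·0.967^4·0.033^1 = 0.14427
C(5,5)·0.967^5·0.033^0 = 0.84554
Sum = 0.990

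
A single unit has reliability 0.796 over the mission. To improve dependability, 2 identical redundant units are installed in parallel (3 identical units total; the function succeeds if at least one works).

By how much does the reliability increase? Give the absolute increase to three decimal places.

R_before = 0.796
R_after = 1 − (1 − 0.796)^3 = 0.992
ΔR = 0.992 − 0.796 = 0.196

0.196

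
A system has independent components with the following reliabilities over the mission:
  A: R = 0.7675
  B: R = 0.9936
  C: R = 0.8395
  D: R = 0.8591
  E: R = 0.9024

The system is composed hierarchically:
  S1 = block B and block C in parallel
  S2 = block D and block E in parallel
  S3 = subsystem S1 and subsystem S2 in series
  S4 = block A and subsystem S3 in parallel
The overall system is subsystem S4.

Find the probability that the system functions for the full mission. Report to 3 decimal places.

Parallel (B and C): 1 − (1 − 0.99360)(1 − 0.83950) = 0.99897
Parallel (D and E): 1 − (1 − 0.85910)(1 − 0.90240) = 0.98625
Series ([0.99897] and [0.98625]): 0.99897 × 0.98625 = 0.98523
Parallel (A and [0.98523]): 1 − (1 − 0.76750)(1 − 0.98523) = 0.997

0.997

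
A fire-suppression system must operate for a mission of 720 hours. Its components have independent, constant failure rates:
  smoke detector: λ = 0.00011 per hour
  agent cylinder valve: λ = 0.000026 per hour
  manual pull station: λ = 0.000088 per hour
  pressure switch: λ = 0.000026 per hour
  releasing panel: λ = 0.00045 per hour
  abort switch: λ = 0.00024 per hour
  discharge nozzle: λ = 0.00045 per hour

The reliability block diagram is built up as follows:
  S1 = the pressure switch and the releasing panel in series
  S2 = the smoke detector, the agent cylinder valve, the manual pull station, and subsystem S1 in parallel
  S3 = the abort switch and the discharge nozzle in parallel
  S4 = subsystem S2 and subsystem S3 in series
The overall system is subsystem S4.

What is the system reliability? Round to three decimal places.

0.956

R(smoke detector) = exp(−0.00011 × 720) = 0.92386
R(agent cylinder valve) = exp(−0.000026 × 720) = 0.98145
R(manual pull station) = exp(−0.000088 × 720) = 0.93861
R(pressure switch) = exp(−0.000026 × 720) = 0.98145
R(releasing panel) = exp(−0.00045 × 720) = 0.72325
R(abort switch) = exp(−0.00024 × 720) = 0.84131
R(discharge nozzle) = exp(−0.00045 × 720) = 0.72325
Series (pressure switch and releasing panel): 0.98145 × 0.72325 = 0.70983
Parallel (smoke detector, agent cylinder valve, manual pull station, and [0.70983]): 1 − (1 − 0.92386)(1 − 0.98145)(1 − 0.93861)(1 − 0.70983) = 0.99997
Parallel (abort switch and discharge nozzle): 1 − (1 − 0.84131)(1 − 0.72325) = 0.95608
Series ([0.99997] and [0.95608]): 0.99997 × 0.95608 = 0.956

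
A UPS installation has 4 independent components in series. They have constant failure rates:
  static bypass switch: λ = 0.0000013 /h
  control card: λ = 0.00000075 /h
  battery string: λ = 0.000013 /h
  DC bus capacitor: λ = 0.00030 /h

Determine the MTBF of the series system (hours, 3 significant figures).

3170

Series of exponential components: λ_sys = Σ λ_i
λ_sys = 0.0000013 + 0.00000075 + 0.000013 + 0.00030 = 3.1505e-04 /h
MTBF = 1 / λ_sys = 3170 h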